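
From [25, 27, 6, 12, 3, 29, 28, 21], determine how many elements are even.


Check each element:
  25 is odd
  27 is odd
  6 is even
  12 is even
  3 is odd
  29 is odd
  28 is even
  21 is odd
Evens: [6, 12, 28]
Count of evens = 3
Final answer: 3


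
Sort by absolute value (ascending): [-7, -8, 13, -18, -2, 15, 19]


Compute absolute values:
  |-7| = 7
  |-8| = 8
  |13| = 13
  |-18| = 18
  |-2| = 2
  |15| = 15
  |19| = 19
Absolute values in increasing order: 2 < 7 < 8 < 13 < 15 < 18 < 19
Listing the original numbers in that order gives the answer.
Final answer: [-2, -7, -8, 13, 15, -18, 19]


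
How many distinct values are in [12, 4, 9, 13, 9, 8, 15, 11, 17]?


List all unique values:
Distinct values: [4, 8, 9, 11, 12, 13, 15, 17]
Count = 8
Final answer: 8


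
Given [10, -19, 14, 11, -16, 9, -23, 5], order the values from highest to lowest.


Original list: [10, -19, 14, 11, -16, 9, -23, 5]
Repeatedly take the largest remaining element:
  Remaining [10, -19, 14, 11, -16, 9, -23, 5] -> largest is 14
  Remaining [10, -19, 11, -16, 9, -23, 5] -> largest is 11
  Remaining [10, -19, -16, 9, -23, 5] -> largest is 10
  Remaining [-19, -16, 9, -23, 5] -> largest is 9
  Remaining [-19, -16, -23, 5] -> largest is 5
  Remaining [-19, -16, -23] -> largest is -16
  Remaining [-19, -23] -> largest is -19
  Remaining [-23] -> largest is -23
Collecting the picks in order gives the descending list.
Final answer: [14, 11, 10, 9, 5, -16, -19, -23]


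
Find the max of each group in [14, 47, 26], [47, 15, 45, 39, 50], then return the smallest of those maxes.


Find max of each group:
  Group 1: [14, 47, 26] -> max = 47
  Group 2: [47, 15, 45, 39, 50] -> max = 50
Maxes: [47, 50]
Minimum of maxes = 47
Final answer: 47


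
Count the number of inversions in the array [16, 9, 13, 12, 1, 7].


For each element, count the later elements that are smaller than it:
  16 (index 0): smaller elements after it = [9, 13, 12, 1, 7] -> 5
  9 (index 1): smaller elements after it = [1, 7] -> 2
  13 (index 2): smaller elements after it = [12, 1, 7] -> 3
  12 (index 3): smaller elements after it = [1, 7] -> 2
  1 (index 4): smaller elements after it = [] -> 0
Total inversions = 5 + 2 + 3 + 2 + 0 = 12
Final answer: 12


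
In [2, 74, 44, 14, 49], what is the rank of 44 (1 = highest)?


Sort descending: [74, 49, 44, 14, 2]
Find 44 in the sorted list.
44 is at position 3.
Final answer: 3


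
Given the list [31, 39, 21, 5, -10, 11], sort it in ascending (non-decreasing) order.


Original list: [31, 39, 21, 5, -10, 11]
Repeatedly take the smallest remaining element:
  Remaining [31, 39, 21, 5, -10, 11] -> smallest is -10
  Remaining [31, 39, 21, 5, 11] -> smallest is 5
  Remaining [31, 39, 21, 11] -> smallest is 11
  Remaining [31, 39, 21] -> smallest is 21
  Remaining [31, 39] -> smallest is 31
  Remaining [39] -> smallest is 39
Collecting the picks in order gives the sorted list.
Final answer: [-10, 5, 11, 21, 31, 39]


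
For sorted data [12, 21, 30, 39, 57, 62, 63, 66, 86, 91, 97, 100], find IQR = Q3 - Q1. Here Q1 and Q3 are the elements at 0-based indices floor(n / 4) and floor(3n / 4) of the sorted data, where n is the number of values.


The data has n = 12 elements.
Q1 index = floor(12 / 4) = floor(3) = 3; Q3 index = floor(3 * 12 / 4) = floor(9) = 9
Q1 = element at index 3 = 39
Q3 = element at index 9 = 91
IQR = 91 - 39 = 52
Final answer: 52


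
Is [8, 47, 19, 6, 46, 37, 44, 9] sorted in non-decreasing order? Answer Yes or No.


Check consecutive pairs:
  8 <= 47? True
  47 <= 19? False
  19 <= 6? False
  6 <= 46? True
  46 <= 37? False
  37 <= 44? True
  44 <= 9? False
4 consecutive pair(s) are out of order, so the list is not sorted.
Final answer: No


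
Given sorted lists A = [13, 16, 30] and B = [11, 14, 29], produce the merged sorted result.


List A: [13, 16, 30]
List B: [11, 14, 29]
Repeatedly compare the front elements and take the smaller:
  13 vs 11 -> take 11
  13 vs 14 -> take 13
  16 vs 14 -> take 14
  16 vs 29 -> take 16
  30 vs 29 -> take 29
  B is exhausted; append the rest of A: [30]
Final answer: [11, 13, 14, 16, 29, 30]


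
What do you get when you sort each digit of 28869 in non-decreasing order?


The number 28869 has digits: 2, 8, 8, 6, 9
Sorted: 2, 6, 8, 8, 9
Joining the sorted digits gives the result.
Final answer: 26889


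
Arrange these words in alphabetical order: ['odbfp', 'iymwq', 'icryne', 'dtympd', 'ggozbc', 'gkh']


Compare strings character by character (the first differing letter decides):
  'dtympd' < 'ggozbc' since 'd' < 'g' at position 1
  'ggozbc' < 'gkh' since 'g' < 'k' at position 2
  'gkh' < 'icryne' since 'g' < 'i' at position 1
  'icryne' < 'iymwq' since 'c' < 'y' at position 2
  'iymwq' < 'odbfp' since 'i' < 'o' at position 1
Chaining these comparisons gives the alphabetical order.
Final answer: ['dtympd', 'ggozbc', 'gkh', 'icryne', 'iymwq', 'odbfp']


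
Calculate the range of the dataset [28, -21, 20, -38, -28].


Maximum value: 28
Minimum value: -38
Range = 28 - (-38) = 66
Final answer: 66


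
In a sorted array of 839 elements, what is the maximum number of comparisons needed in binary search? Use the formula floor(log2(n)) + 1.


Binary search halves the search space each step.
Maximum comparisons = floor(log2(839)) + 1
log2(839) = 9.7125
floor(log2(839)) = 9, so 9 + 1 = 10
Final answer: 10


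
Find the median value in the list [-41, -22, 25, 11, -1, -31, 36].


First, sort the list: [-41, -31, -22, -1, 11, 25, 36]
The list has 7 elements (odd count).
The middle index is 3 (0-based), and the element there is -1.
Final answer: -1


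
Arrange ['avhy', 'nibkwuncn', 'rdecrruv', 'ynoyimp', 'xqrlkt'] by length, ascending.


Compute lengths:
  'avhy' has length 4
  'nibkwuncn' has length 9
  'rdecrruv' has length 8
  'ynoyimp' has length 7
  'xqrlkt' has length 6
Lengths in increasing order: 4 < 6 < 7 < 8 < 9
Listing the words in that order gives the answer.
Final answer: ['avhy', 'xqrlkt', 'ynoyimp', 'rdecrruv', 'nibkwuncn']


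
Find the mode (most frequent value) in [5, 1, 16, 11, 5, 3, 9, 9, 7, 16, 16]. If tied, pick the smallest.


Count the frequency of each value:
  1 appears 1 time(s)
  3 appears 1 time(s)
  5 appears 2 time(s)
  7 appears 1 time(s)
  9 appears 2 time(s)
  11 appears 1 time(s)
  16 appears 3 time(s)
Maximum frequency is 3.
Only 16 reaches that frequency, so it is the mode.
Final answer: 16


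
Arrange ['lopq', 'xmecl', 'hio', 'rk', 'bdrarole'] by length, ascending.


Compute lengths:
  'lopq' has length 4
  'xmecl' has length 5
  'hio' has length 3
  'rk' has length 2
  'bdrarole' has length 8
Lengths in increasing order: 2 < 3 < 4 < 5 < 8
Listing the words in that order gives the answer.
Final answer: ['rk', 'hio', 'lopq', 'xmecl', 'bdrarole']


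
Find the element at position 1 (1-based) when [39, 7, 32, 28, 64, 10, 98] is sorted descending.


Sort descending: [98, 64, 39, 32, 28, 10, 7]
The 1st element (1-indexed) is at index 0.
Value = 98
Final answer: 98


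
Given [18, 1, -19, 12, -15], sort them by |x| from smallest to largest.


Compute absolute values:
  |18| = 18
  |1| = 1
  |-19| = 19
  |12| = 12
  |-15| = 15
Absolute values in increasing order: 1 < 12 < 15 < 18 < 19
Listing the original numbers in that order gives the answer.
Final answer: [1, 12, -15, 18, -19]


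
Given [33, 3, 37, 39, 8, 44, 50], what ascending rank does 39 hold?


Sort ascending: [3, 8, 33, 37, 39, 44, 50]
Find 39 in the sorted list.
39 is at position 5 (1-indexed).
Final answer: 5


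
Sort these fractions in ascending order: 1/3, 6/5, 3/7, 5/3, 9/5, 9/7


Convert to decimal for comparison:
  1/3 = 0.3333
  6/5 = 1.2
  3/7 = 0.4286
  5/3 = 1.6667
  9/5 = 1.8
  9/7 = 1.2857
Decimals in increasing order: 0.3333 < 0.4286 < 1.2 < 1.2857 < 1.6667 < 1.8
Writing each back as its fraction gives the sorted order.
Final answer: 1/3, 3/7, 6/5, 9/7, 5/3, 9/5


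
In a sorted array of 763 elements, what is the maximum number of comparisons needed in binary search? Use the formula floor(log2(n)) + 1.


Binary search halves the search space each step.
Maximum comparisons = floor(log2(763)) + 1
log2(763) = 9.5755
floor(log2(763)) = 9, so 9 + 1 = 10
Final answer: 10


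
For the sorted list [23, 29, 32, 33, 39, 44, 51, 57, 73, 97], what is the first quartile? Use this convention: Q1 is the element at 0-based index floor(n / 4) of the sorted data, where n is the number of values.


The list has n = 10 elements.
Q1 index = floor(10 / 4) = floor(2.5) = 2
Counting from index 0 in the sorted data, the element at index 2 is 32.
Final answer: 32


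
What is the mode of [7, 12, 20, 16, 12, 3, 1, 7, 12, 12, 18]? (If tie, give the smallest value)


Count the frequency of each value:
  1 appears 1 time(s)
  3 appears 1 time(s)
  7 appears 2 time(s)
  12 appears 4 time(s)
  16 appears 1 time(s)
  18 appears 1 time(s)
  20 appears 1 time(s)
Maximum frequency is 4.
Only 12 reaches that frequency, so it is the mode.
Final answer: 12


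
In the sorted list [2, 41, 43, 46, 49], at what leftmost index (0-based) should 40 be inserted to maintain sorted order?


List is sorted: [2, 41, 43, 46, 49]
We need the leftmost position where 40 can be inserted, i.e. the first index whose element is >= 40 (or the end of the list if none is).
Binary search with low=0, high=5 (0-based indices):
  low=0, high=5, mid=2: a[2]=43 >= 40, so high = 2
  low=0, high=2, mid=1: a[1]=41 >= 40, so high = 1
  low=0, high=1, mid=0: a[0]=2 < 40, so low = 1
Now low = high = 1, so the insertion index is 1.
Final answer: 1


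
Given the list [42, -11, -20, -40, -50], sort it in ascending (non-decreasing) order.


Original list: [42, -11, -20, -40, -50]
Repeatedly take the smallest remaining element:
  Remaining [42, -11, -20, -40, -50] -> smallest is -50
  Remaining [42, -11, -20, -40] -> smallest is -40
  Remaining [42, -11, -20] -> smallest is -20
  Remaining [42, -11] -> smallest is -11
  Remaining [42] -> smallest is 42
Collecting the picks in order gives the sorted list.
Final answer: [-50, -40, -20, -11, 42]


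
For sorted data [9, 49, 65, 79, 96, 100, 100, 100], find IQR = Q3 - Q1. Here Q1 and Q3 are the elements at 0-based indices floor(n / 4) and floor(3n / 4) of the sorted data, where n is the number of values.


The data has n = 8 elements.
Q1 index = floor(8 / 4) = floor(2) = 2; Q3 index = floor(3 * 8 / 4) = floor(6) = 6
Q1 = element at index 2 = 65
Q3 = element at index 6 = 100
IQR = 100 - 65 = 35
Final answer: 35


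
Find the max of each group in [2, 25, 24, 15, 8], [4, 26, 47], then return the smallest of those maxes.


Find max of each group:
  Group 1: [2, 25, 24, 15, 8] -> max = 25
  Group 2: [4, 26, 47] -> max = 47
Maxes: [25, 47]
Minimum of maxes = 25
Final answer: 25


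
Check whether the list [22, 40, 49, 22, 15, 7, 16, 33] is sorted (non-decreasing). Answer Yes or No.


Check consecutive pairs:
  22 <= 40? True
  40 <= 49? True
  49 <= 22? False
  22 <= 15? False
  15 <= 7? False
  7 <= 16? True
  16 <= 33? True
3 consecutive pair(s) are out of order, so the list is not sorted.
Final answer: No


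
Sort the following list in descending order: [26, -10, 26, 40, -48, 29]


Original list: [26, -10, 26, 40, -48, 29]
Repeatedly take the largest remaining element:
  Remaining [26, -10, 26, 40, -48, 29] -> largest is 40
  Remaining [26, -10, 26, -48, 29] -> largest is 29
  Remaining [26, -10, 26, -48] -> largest is 26
  Remaining [-10, 26, -48] -> largest is 26
  Remaining [-10, -48] -> largest is -10
  Remaining [-48] -> largest is -48
Collecting the picks in order gives the descending list.
Final answer: [40, 29, 26, 26, -10, -48]


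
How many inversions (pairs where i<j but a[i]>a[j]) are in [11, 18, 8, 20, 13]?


For each element, count the later elements that are smaller than it:
  11 (index 0): smaller elements after it = [8] -> 1
  18 (index 1): smaller elements after it = [8, 13] -> 2
  8 (index 2): smaller elements after it = [] -> 0
  20 (index 3): smaller elements after it = [13] -> 1
Total inversions = 1 + 2 + 0 + 1 = 4
Final answer: 4


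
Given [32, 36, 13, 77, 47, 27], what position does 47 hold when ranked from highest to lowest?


Sort descending: [77, 47, 36, 32, 27, 13]
Find 47 in the sorted list.
47 is at position 2.
Final answer: 2


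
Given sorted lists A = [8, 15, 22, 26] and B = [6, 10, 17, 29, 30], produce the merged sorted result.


List A: [8, 15, 22, 26]
List B: [6, 10, 17, 29, 30]
Repeatedly compare the front elements and take the smaller:
  8 vs 6 -> take 6
  8 vs 10 -> take 8
  15 vs 10 -> take 10
  15 vs 17 -> take 15
  22 vs 17 -> take 17
  22 vs 29 -> take 22
  26 vs 29 -> take 26
  A is exhausted; append the rest of B: [29, 30]
Final answer: [6, 8, 10, 15, 17, 22, 26, 29, 30]


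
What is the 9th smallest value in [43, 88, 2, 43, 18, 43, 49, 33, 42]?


Sort ascending: [2, 18, 33, 42, 43, 43, 43, 49, 88]
The 9th element (1-indexed) is at index 8.
Value = 88
Final answer: 88


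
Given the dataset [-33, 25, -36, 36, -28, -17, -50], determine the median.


First, sort the list: [-50, -36, -33, -28, -17, 25, 36]
The list has 7 elements (odd count).
The middle index is 3 (0-based), and the element there is -28.
Final answer: -28


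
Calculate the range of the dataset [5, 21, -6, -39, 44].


Maximum value: 44
Minimum value: -39
Range = 44 - (-39) = 83
Final answer: 83


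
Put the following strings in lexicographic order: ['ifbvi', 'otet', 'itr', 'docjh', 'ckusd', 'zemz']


Compare strings character by character (the first differing letter decides):
  'ckusd' < 'docjh' since 'c' < 'd' at position 1
  'docjh' < 'ifbvi' since 'd' < 'i' at position 1
  'ifbvi' < 'itr' since 'f' < 't' at position 2
  'itr' < 'otet' since 'i' < 'o' at position 1
  'otet' < 'zemz' since 'o' < 'z' at position 1
Chaining these comparisons gives the alphabetical order.
Final answer: ['ckusd', 'docjh', 'ifbvi', 'itr', 'otet', 'zemz']


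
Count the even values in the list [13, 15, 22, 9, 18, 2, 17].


Check each element:
  13 is odd
  15 is odd
  22 is even
  9 is odd
  18 is even
  2 is even
  17 is odd
Evens: [22, 18, 2]
Count of evens = 3
Final answer: 3


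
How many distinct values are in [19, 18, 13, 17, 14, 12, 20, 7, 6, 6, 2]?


List all unique values:
Distinct values: [2, 6, 7, 12, 13, 14, 17, 18, 19, 20]
Count = 10
Final answer: 10


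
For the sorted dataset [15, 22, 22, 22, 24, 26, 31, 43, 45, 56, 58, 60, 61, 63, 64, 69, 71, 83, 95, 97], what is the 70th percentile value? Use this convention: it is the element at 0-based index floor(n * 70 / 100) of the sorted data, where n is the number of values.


The dataset has n = 20 elements.
Index = floor(20 * 70 / 100) = floor(1400 / 100) = floor(14) = 14
Counting from index 0 in the sorted data, the element at index 14 is 64.
Final answer: 64


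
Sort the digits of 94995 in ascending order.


The number 94995 has digits: 9, 4, 9, 9, 5
Sorted: 4, 5, 9, 9, 9
Joining the sorted digits gives the result.
Final answer: 45999


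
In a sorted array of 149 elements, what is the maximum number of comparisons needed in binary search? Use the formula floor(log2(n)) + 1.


Binary search halves the search space each step.
Maximum comparisons = floor(log2(149)) + 1
log2(149) = 7.2192
floor(log2(149)) = 7, so 7 + 1 = 8
Final answer: 8


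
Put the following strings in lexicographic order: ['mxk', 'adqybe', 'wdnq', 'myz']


Compare strings character by character (the first differing letter decides):
  'adqybe' < 'mxk' since 'a' < 'm' at position 1
  'mxk' < 'myz' since 'x' < 'y' at position 2
  'myz' < 'wdnq' since 'm' < 'w' at position 1
Chaining these comparisons gives the alphabetical order.
Final answer: ['adqybe', 'mxk', 'myz', 'wdnq']


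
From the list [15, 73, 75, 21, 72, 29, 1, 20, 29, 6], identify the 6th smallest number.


Sort ascending: [1, 6, 15, 20, 21, 29, 29, 72, 73, 75]
The 6th element (1-indexed) is at index 5.
Value = 29
Final answer: 29


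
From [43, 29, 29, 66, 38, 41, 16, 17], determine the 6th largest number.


Sort descending: [66, 43, 41, 38, 29, 29, 17, 16]
The 6th element (1-indexed) is at index 5.
Value = 29
Final answer: 29


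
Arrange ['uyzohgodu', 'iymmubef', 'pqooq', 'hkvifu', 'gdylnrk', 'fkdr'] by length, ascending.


Compute lengths:
  'uyzohgodu' has length 9
  'iymmubef' has length 8
  'pqooq' has length 5
  'hkvifu' has length 6
  'gdylnrk' has length 7
  'fkdr' has length 4
Lengths in increasing order: 4 < 5 < 6 < 7 < 8 < 9
Listing the words in that order gives the answer.
Final answer: ['fkdr', 'pqooq', 'hkvifu', 'gdylnrk', 'iymmubef', 'uyzohgodu']


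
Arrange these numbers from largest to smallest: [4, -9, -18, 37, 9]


Original list: [4, -9, -18, 37, 9]
Repeatedly take the largest remaining element:
  Remaining [4, -9, -18, 37, 9] -> largest is 37
  Remaining [4, -9, -18, 9] -> largest is 9
  Remaining [4, -9, -18] -> largest is 4
  Remaining [-9, -18] -> largest is -9
  Remaining [-18] -> largest is -18
Collecting the picks in order gives the descending list.
Final answer: [37, 9, 4, -9, -18]


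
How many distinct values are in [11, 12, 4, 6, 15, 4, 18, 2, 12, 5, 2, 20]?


List all unique values:
Distinct values: [2, 4, 5, 6, 11, 12, 15, 18, 20]
Count = 9
Final answer: 9


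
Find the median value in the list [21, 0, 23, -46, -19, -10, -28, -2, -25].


First, sort the list: [-46, -28, -25, -19, -10, -2, 0, 21, 23]
The list has 9 elements (odd count).
The middle index is 4 (0-based), and the element there is -10.
Final answer: -10


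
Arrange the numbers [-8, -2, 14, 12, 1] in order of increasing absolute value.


Compute absolute values:
  |-8| = 8
  |-2| = 2
  |14| = 14
  |12| = 12
  |1| = 1
Absolute values in increasing order: 1 < 2 < 8 < 12 < 14
Listing the original numbers in that order gives the answer.
Final answer: [1, -2, -8, 12, 14]


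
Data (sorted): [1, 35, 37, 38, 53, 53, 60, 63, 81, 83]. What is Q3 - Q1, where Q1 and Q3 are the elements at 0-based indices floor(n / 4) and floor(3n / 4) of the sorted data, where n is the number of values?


The data has n = 10 elements.
Q1 index = floor(10 / 4) = floor(2.5) = 2; Q3 index = floor(3 * 10 / 4) = floor(7.5) = 7
Q1 = element at index 2 = 37
Q3 = element at index 7 = 63
IQR = 63 - 37 = 26
Final answer: 26


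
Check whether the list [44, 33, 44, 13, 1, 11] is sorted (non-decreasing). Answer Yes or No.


Check consecutive pairs:
  44 <= 33? False
  33 <= 44? True
  44 <= 13? False
  13 <= 1? False
  1 <= 11? True
3 consecutive pair(s) are out of order, so the list is not sorted.
Final answer: No


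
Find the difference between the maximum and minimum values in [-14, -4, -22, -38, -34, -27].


Maximum value: -4
Minimum value: -38
Range = -4 - (-38) = 34
Final answer: 34


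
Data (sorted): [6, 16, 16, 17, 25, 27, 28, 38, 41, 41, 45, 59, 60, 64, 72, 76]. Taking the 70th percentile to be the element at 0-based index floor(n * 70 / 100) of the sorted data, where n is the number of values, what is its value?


The dataset has n = 16 elements.
Index = floor(16 * 70 / 100) = floor(1120 / 100) = floor(11.2) = 11
Counting from index 0 in the sorted data, the element at index 11 is 59.
Final answer: 59


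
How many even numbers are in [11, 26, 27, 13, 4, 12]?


Check each element:
  11 is odd
  26 is even
  27 is odd
  13 is odd
  4 is even
  12 is even
Evens: [26, 4, 12]
Count of evens = 3
Final answer: 3


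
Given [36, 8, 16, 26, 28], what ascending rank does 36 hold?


Sort ascending: [8, 16, 26, 28, 36]
Find 36 in the sorted list.
36 is at position 5 (1-indexed).
Final answer: 5


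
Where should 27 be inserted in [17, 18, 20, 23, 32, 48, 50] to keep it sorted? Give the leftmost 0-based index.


List is sorted: [17, 18, 20, 23, 32, 48, 50]
We need the leftmost position where 27 can be inserted, i.e. the first index whose element is >= 27 (or the end of the list if none is).
Binary search with low=0, high=7 (0-based indices):
  low=0, high=7, mid=3: a[3]=23 < 27, so low = 4
  low=4, high=7, mid=5: a[5]=48 >= 27, so high = 5
  low=4, high=5, mid=4: a[4]=32 >= 27, so high = 4
Now low = high = 4, so the insertion index is 4.
Final answer: 4


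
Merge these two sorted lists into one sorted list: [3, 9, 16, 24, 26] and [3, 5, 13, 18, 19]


List A: [3, 9, 16, 24, 26]
List B: [3, 5, 13, 18, 19]
Repeatedly compare the front elements and take the smaller:
  3 vs 3 -> take 3
  9 vs 3 -> take 3
  9 vs 5 -> take 5
  9 vs 13 -> take 9
  16 vs 13 -> take 13
  16 vs 18 -> take 16
  24 vs 18 -> take 18
  24 vs 19 -> take 19
  B is exhausted; append the rest of A: [24, 26]
Final answer: [3, 3, 5, 9, 13, 16, 18, 19, 24, 26]


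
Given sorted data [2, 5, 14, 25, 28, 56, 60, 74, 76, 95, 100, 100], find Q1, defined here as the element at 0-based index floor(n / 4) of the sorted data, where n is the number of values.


The list has n = 12 elements.
Q1 index = floor(12 / 4) = floor(3) = 3
Counting from index 0 in the sorted data, the element at index 3 is 25.
Final answer: 25


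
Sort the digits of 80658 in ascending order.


The number 80658 has digits: 8, 0, 6, 5, 8
Sorted: 0, 5, 6, 8, 8
Joining the sorted digits gives the result.
Final answer: 05688


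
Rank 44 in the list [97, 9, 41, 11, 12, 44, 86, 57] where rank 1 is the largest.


Sort descending: [97, 86, 57, 44, 41, 12, 11, 9]
Find 44 in the sorted list.
44 is at position 4.
Final answer: 4


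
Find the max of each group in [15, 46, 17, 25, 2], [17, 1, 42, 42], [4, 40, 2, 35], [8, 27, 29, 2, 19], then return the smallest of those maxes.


Find max of each group:
  Group 1: [15, 46, 17, 25, 2] -> max = 46
  Group 2: [17, 1, 42, 42] -> max = 42
  Group 3: [4, 40, 2, 35] -> max = 40
  Group 4: [8, 27, 29, 2, 19] -> max = 29
Maxes: [46, 42, 40, 29]
Minimum of maxes = 29
Final answer: 29


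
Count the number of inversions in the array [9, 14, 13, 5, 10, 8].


For each element, count the later elements that are smaller than it:
  9 (index 0): smaller elements after it = [5, 8] -> 2
  14 (index 1): smaller elements after it = [13, 5, 10, 8] -> 4
  13 (index 2): smaller elements after it = [5, 10, 8] -> 3
  5 (index 3): smaller elements after it = [] -> 0
  10 (index 4): smaller elements after it = [8] -> 1
Total inversions = 2 + 4 + 3 + 0 + 1 = 10
Final answer: 10


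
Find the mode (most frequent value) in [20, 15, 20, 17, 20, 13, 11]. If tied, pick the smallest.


Count the frequency of each value:
  11 appears 1 time(s)
  13 appears 1 time(s)
  15 appears 1 time(s)
  17 appears 1 time(s)
  20 appears 3 time(s)
Maximum frequency is 3.
Only 20 reaches that frequency, so it is the mode.
Final answer: 20


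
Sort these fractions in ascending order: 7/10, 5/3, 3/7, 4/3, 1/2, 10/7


Convert to decimal for comparison:
  7/10 = 0.7
  5/3 = 1.6667
  3/7 = 0.4286
  4/3 = 1.3333
  1/2 = 0.5
  10/7 = 1.4286
Decimals in increasing order: 0.4286 < 0.5 < 0.7 < 1.3333 < 1.4286 < 1.6667
Writing each back as its fraction gives the sorted order.
Final answer: 3/7, 1/2, 7/10, 4/3, 10/7, 5/3


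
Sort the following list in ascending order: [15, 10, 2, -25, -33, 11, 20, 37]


Original list: [15, 10, 2, -25, -33, 11, 20, 37]
Repeatedly take the smallest remaining element:
  Remaining [15, 10, 2, -25, -33, 11, 20, 37] -> smallest is -33
  Remaining [15, 10, 2, -25, 11, 20, 37] -> smallest is -25
  Remaining [15, 10, 2, 11, 20, 37] -> smallest is 2
  Remaining [15, 10, 11, 20, 37] -> smallest is 10
  Remaining [15, 11, 20, 37] -> smallest is 11
  Remaining [15, 20, 37] -> smallest is 15
  Remaining [20, 37] -> smallest is 20
  Remaining [37] -> smallest is 37
Collecting the picks in order gives the sorted list.
Final answer: [-33, -25, 2, 10, 11, 15, 20, 37]


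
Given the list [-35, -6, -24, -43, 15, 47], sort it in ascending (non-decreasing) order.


Original list: [-35, -6, -24, -43, 15, 47]
Repeatedly take the smallest remaining element:
  Remaining [-35, -6, -24, -43, 15, 47] -> smallest is -43
  Remaining [-35, -6, -24, 15, 47] -> smallest is -35
  Remaining [-6, -24, 15, 47] -> smallest is -24
  Remaining [-6, 15, 47] -> smallest is -6
  Remaining [15, 47] -> smallest is 15
  Remaining [47] -> smallest is 47
Collecting the picks in order gives the sorted list.
Final answer: [-43, -35, -24, -6, 15, 47]


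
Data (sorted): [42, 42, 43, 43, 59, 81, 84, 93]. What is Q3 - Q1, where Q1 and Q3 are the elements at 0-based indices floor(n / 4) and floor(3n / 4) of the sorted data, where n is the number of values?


The data has n = 8 elements.
Q1 index = floor(8 / 4) = floor(2) = 2; Q3 index = floor(3 * 8 / 4) = floor(6) = 6
Q1 = element at index 2 = 43
Q3 = element at index 6 = 84
IQR = 84 - 43 = 41
Final answer: 41


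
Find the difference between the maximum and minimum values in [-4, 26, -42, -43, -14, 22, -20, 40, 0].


Maximum value: 40
Minimum value: -43
Range = 40 - (-43) = 83
Final answer: 83


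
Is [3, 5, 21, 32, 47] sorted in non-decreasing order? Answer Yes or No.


Check consecutive pairs:
  3 <= 5? True
  5 <= 21? True
  21 <= 32? True
  32 <= 47? True
Every consecutive pair is in order, so the list is non-decreasing.
Final answer: Yes


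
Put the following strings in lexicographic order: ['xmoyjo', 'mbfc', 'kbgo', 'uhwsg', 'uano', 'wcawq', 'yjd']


Compare strings character by character (the first differing letter decides):
  'kbgo' < 'mbfc' since 'k' < 'm' at position 1
  'mbfc' < 'uano' since 'm' < 'u' at position 1
  'uano' < 'uhwsg' since 'a' < 'h' at position 2
  'uhwsg' < 'wcawq' since 'u' < 'w' at position 1
  'wcawq' < 'xmoyjo' since 'w' < 'x' at position 1
  'xmoyjo' < 'yjd' since 'x' < 'y' at position 1
Chaining these comparisons gives the alphabetical order.
Final answer: ['kbgo', 'mbfc', 'uano', 'uhwsg', 'wcawq', 'xmoyjo', 'yjd']


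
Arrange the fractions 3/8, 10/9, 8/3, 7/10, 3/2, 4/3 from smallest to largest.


Convert to decimal for comparison:
  3/8 = 0.375
  10/9 = 1.1111
  8/3 = 2.6667
  7/10 = 0.7
  3/2 = 1.5
  4/3 = 1.3333
Decimals in increasing order: 0.375 < 0.7 < 1.1111 < 1.3333 < 1.5 < 2.6667
Writing each back as its fraction gives the sorted order.
Final answer: 3/8, 7/10, 10/9, 4/3, 3/2, 8/3


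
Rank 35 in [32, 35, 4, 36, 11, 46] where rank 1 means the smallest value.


Sort ascending: [4, 11, 32, 35, 36, 46]
Find 35 in the sorted list.
35 is at position 4 (1-indexed).
Final answer: 4


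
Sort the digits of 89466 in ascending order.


The number 89466 has digits: 8, 9, 4, 6, 6
Sorted: 4, 6, 6, 8, 9
Joining the sorted digits gives the result.
Final answer: 46689


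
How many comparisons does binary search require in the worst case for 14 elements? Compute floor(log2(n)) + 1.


Binary search halves the search space each step.
Maximum comparisons = floor(log2(14)) + 1
log2(14) = 3.8074
floor(log2(14)) = 3, so 3 + 1 = 4
Final answer: 4


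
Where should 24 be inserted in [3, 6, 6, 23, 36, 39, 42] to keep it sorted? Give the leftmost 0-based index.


List is sorted: [3, 6, 6, 23, 36, 39, 42]
We need the leftmost position where 24 can be inserted, i.e. the first index whose element is >= 24 (or the end of the list if none is).
Binary search with low=0, high=7 (0-based indices):
  low=0, high=7, mid=3: a[3]=23 < 24, so low = 4
  low=4, high=7, mid=5: a[5]=39 >= 24, so high = 5
  low=4, high=5, mid=4: a[4]=36 >= 24, so high = 4
Now low = high = 4, so the insertion index is 4.
Final answer: 4


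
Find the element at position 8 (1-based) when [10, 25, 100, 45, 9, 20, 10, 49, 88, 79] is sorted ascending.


Sort ascending: [9, 10, 10, 20, 25, 45, 49, 79, 88, 100]
The 8th element (1-indexed) is at index 7.
Value = 79
Final answer: 79


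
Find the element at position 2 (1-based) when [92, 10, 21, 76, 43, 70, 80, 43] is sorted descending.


Sort descending: [92, 80, 76, 70, 43, 43, 21, 10]
The 2nd element (1-indexed) is at index 1.
Value = 80
Final answer: 80


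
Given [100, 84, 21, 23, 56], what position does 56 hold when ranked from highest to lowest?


Sort descending: [100, 84, 56, 23, 21]
Find 56 in the sorted list.
56 is at position 3.
Final answer: 3


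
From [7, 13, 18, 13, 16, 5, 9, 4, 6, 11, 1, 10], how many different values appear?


List all unique values:
Distinct values: [1, 4, 5, 6, 7, 9, 10, 11, 13, 16, 18]
Count = 11
Final answer: 11


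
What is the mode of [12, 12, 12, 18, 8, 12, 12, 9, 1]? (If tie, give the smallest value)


Count the frequency of each value:
  1 appears 1 time(s)
  8 appears 1 time(s)
  9 appears 1 time(s)
  12 appears 5 time(s)
  18 appears 1 time(s)
Maximum frequency is 5.
Only 12 reaches that frequency, so it is the mode.
Final answer: 12


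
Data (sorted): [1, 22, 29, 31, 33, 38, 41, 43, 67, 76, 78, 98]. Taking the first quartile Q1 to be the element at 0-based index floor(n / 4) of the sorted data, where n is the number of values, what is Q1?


The list has n = 12 elements.
Q1 index = floor(12 / 4) = floor(3) = 3
Counting from index 0 in the sorted data, the element at index 3 is 31.
Final answer: 31


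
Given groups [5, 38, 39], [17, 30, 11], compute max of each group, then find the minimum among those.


Find max of each group:
  Group 1: [5, 38, 39] -> max = 39
  Group 2: [17, 30, 11] -> max = 30
Maxes: [39, 30]
Minimum of maxes = 30
Final answer: 30


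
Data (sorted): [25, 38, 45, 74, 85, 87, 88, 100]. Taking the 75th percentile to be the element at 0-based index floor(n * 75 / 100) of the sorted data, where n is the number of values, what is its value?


The dataset has n = 8 elements.
Index = floor(8 * 75 / 100) = floor(600 / 100) = floor(6) = 6
Counting from index 0 in the sorted data, the element at index 6 is 88.
Final answer: 88


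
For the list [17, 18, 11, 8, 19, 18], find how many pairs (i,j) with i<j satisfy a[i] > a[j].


For each element, count the later elements that are smaller than it:
  17 (index 0): smaller elements after it = [11, 8] -> 2
  18 (index 1): smaller elements after it = [11, 8] -> 2
  11 (index 2): smaller elements after it = [8] -> 1
  8 (index 3): smaller elements after it = [] -> 0
  19 (index 4): smaller elements after it = [18] -> 1
Total inversions = 2 + 2 + 1 + 0 + 1 = 6
Final answer: 6


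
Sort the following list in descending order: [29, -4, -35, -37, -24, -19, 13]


Original list: [29, -4, -35, -37, -24, -19, 13]
Repeatedly take the largest remaining element:
  Remaining [29, -4, -35, -37, -24, -19, 13] -> largest is 29
  Remaining [-4, -35, -37, -24, -19, 13] -> largest is 13
  Remaining [-4, -35, -37, -24, -19] -> largest is -4
  Remaining [-35, -37, -24, -19] -> largest is -19
  Remaining [-35, -37, -24] -> largest is -24
  Remaining [-35, -37] -> largest is -35
  Remaining [-37] -> largest is -37
Collecting the picks in order gives the descending list.
Final answer: [29, 13, -4, -19, -24, -35, -37]


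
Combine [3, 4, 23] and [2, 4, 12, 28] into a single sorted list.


List A: [3, 4, 23]
List B: [2, 4, 12, 28]
Repeatedly compare the front elements and take the smaller:
  3 vs 2 -> take 2
  3 vs 4 -> take 3
  4 vs 4 -> take 4
  23 vs 4 -> take 4
  23 vs 12 -> take 12
  23 vs 28 -> take 23
  A is exhausted; append the rest of B: [28]
Final answer: [2, 3, 4, 4, 12, 23, 28]


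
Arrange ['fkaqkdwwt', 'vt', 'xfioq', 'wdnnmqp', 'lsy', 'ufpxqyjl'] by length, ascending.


Compute lengths:
  'fkaqkdwwt' has length 9
  'vt' has length 2
  'xfioq' has length 5
  'wdnnmqp' has length 7
  'lsy' has length 3
  'ufpxqyjl' has length 8
Lengths in increasing order: 2 < 3 < 5 < 7 < 8 < 9
Listing the words in that order gives the answer.
Final answer: ['vt', 'lsy', 'xfioq', 'wdnnmqp', 'ufpxqyjl', 'fkaqkdwwt']


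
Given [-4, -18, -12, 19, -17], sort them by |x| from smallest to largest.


Compute absolute values:
  |-4| = 4
  |-18| = 18
  |-12| = 12
  |19| = 19
  |-17| = 17
Absolute values in increasing order: 4 < 12 < 17 < 18 < 19
Listing the original numbers in that order gives the answer.
Final answer: [-4, -12, -17, -18, 19]


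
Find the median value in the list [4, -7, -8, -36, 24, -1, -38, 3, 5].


First, sort the list: [-38, -36, -8, -7, -1, 3, 4, 5, 24]
The list has 9 elements (odd count).
The middle index is 4 (0-based), and the element there is -1.
Final answer: -1


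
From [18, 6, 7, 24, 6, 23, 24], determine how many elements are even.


Check each element:
  18 is even
  6 is even
  7 is odd
  24 is even
  6 is even
  23 is odd
  24 is even
Evens: [18, 6, 24, 6, 24]
Count of evens = 5
Final answer: 5


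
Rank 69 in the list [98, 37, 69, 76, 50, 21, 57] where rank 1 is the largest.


Sort descending: [98, 76, 69, 57, 50, 37, 21]
Find 69 in the sorted list.
69 is at position 3.
Final answer: 3


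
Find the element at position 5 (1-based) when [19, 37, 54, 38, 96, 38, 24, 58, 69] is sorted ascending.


Sort ascending: [19, 24, 37, 38, 38, 54, 58, 69, 96]
The 5th element (1-indexed) is at index 4.
Value = 38
Final answer: 38


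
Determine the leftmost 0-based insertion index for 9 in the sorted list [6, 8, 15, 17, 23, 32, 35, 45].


List is sorted: [6, 8, 15, 17, 23, 32, 35, 45]
We need the leftmost position where 9 can be inserted, i.e. the first index whose element is >= 9 (or the end of the list if none is).
Binary search with low=0, high=8 (0-based indices):
  low=0, high=8, mid=4: a[4]=23 >= 9, so high = 4
  low=0, high=4, mid=2: a[2]=15 >= 9, so high = 2
  low=0, high=2, mid=1: a[1]=8 < 9, so low = 2
Now low = high = 2, so the insertion index is 2.
Final answer: 2


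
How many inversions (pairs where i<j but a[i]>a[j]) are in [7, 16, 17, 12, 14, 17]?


For each element, count the later elements that are smaller than it:
  7 (index 0): smaller elements after it = [] -> 0
  16 (index 1): smaller elements after it = [12, 14] -> 2
  17 (index 2): smaller elements after it = [12, 14] -> 2
  12 (index 3): smaller elements after it = [] -> 0
  14 (index 4): smaller elements after it = [] -> 0
Total inversions = 0 + 2 + 2 + 0 + 0 = 4
Final answer: 4


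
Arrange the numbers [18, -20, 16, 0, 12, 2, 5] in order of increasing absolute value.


Compute absolute values:
  |18| = 18
  |-20| = 20
  |16| = 16
  |0| = 0
  |12| = 12
  |2| = 2
  |5| = 5
Absolute values in increasing order: 0 < 2 < 5 < 12 < 16 < 18 < 20
Listing the original numbers in that order gives the answer.
Final answer: [0, 2, 5, 12, 16, 18, -20]


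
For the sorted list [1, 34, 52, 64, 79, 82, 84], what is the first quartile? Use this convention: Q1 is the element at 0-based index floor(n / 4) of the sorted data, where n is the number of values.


The list has n = 7 elements.
Q1 index = floor(7 / 4) = floor(1.75) = 1
Counting from index 0 in the sorted data, the element at index 1 is 34.
Final answer: 34


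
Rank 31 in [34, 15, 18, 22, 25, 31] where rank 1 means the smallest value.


Sort ascending: [15, 18, 22, 25, 31, 34]
Find 31 in the sorted list.
31 is at position 5 (1-indexed).
Final answer: 5


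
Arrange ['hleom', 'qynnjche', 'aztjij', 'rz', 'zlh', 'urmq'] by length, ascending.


Compute lengths:
  'hleom' has length 5
  'qynnjche' has length 8
  'aztjij' has length 6
  'rz' has length 2
  'zlh' has length 3
  'urmq' has length 4
Lengths in increasing order: 2 < 3 < 4 < 5 < 6 < 8
Listing the words in that order gives the answer.
Final answer: ['rz', 'zlh', 'urmq', 'hleom', 'aztjij', 'qynnjche']


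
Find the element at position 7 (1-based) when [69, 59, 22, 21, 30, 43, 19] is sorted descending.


Sort descending: [69, 59, 43, 30, 22, 21, 19]
The 7th element (1-indexed) is at index 6.
Value = 19
Final answer: 19


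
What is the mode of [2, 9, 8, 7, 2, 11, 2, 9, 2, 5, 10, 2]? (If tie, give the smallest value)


Count the frequency of each value:
  2 appears 5 time(s)
  5 appears 1 time(s)
  7 appears 1 time(s)
  8 appears 1 time(s)
  9 appears 2 time(s)
  10 appears 1 time(s)
  11 appears 1 time(s)
Maximum frequency is 5.
Only 2 reaches that frequency, so it is the mode.
Final answer: 2


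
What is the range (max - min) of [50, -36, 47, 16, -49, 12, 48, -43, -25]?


Maximum value: 50
Minimum value: -49
Range = 50 - (-49) = 99
Final answer: 99


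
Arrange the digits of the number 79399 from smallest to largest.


The number 79399 has digits: 7, 9, 3, 9, 9
Sorted: 3, 7, 9, 9, 9
Joining the sorted digits gives the result.
Final answer: 37999


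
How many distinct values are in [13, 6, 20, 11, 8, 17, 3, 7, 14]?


List all unique values:
Distinct values: [3, 6, 7, 8, 11, 13, 14, 17, 20]
Count = 9
Final answer: 9


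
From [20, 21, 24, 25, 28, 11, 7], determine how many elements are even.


Check each element:
  20 is even
  21 is odd
  24 is even
  25 is odd
  28 is even
  11 is odd
  7 is odd
Evens: [20, 24, 28]
Count of evens = 3
Final answer: 3


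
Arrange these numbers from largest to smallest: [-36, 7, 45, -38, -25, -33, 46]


Original list: [-36, 7, 45, -38, -25, -33, 46]
Repeatedly take the largest remaining element:
  Remaining [-36, 7, 45, -38, -25, -33, 46] -> largest is 46
  Remaining [-36, 7, 45, -38, -25, -33] -> largest is 45
  Remaining [-36, 7, -38, -25, -33] -> largest is 7
  Remaining [-36, -38, -25, -33] -> largest is -25
  Remaining [-36, -38, -33] -> largest is -33
  Remaining [-36, -38] -> largest is -36
  Remaining [-38] -> largest is -38
Collecting the picks in order gives the descending list.
Final answer: [46, 45, 7, -25, -33, -36, -38]


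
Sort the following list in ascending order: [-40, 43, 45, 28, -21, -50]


Original list: [-40, 43, 45, 28, -21, -50]
Repeatedly take the smallest remaining element:
  Remaining [-40, 43, 45, 28, -21, -50] -> smallest is -50
  Remaining [-40, 43, 45, 28, -21] -> smallest is -40
  Remaining [43, 45, 28, -21] -> smallest is -21
  Remaining [43, 45, 28] -> smallest is 28
  Remaining [43, 45] -> smallest is 43
  Remaining [45] -> smallest is 45
Collecting the picks in order gives the sorted list.
Final answer: [-50, -40, -21, 28, 43, 45]


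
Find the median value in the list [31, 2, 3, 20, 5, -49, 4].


First, sort the list: [-49, 2, 3, 4, 5, 20, 31]
The list has 7 elements (odd count).
The middle index is 3 (0-based), and the element there is 4.
Final answer: 4


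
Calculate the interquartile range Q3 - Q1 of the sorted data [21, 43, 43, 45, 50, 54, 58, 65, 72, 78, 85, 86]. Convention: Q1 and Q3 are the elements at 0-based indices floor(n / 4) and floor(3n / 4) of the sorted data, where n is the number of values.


The data has n = 12 elements.
Q1 index = floor(12 / 4) = floor(3) = 3; Q3 index = floor(3 * 12 / 4) = floor(9) = 9
Q1 = element at index 3 = 45
Q3 = element at index 9 = 78
IQR = 78 - 45 = 33
Final answer: 33


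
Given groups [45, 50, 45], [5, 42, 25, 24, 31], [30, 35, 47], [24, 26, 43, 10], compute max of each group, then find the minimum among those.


Find max of each group:
  Group 1: [45, 50, 45] -> max = 50
  Group 2: [5, 42, 25, 24, 31] -> max = 42
  Group 3: [30, 35, 47] -> max = 47
  Group 4: [24, 26, 43, 10] -> max = 43
Maxes: [50, 42, 47, 43]
Minimum of maxes = 42
Final answer: 42


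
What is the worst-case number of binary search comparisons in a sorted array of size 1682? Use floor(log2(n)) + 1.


Binary search halves the search space each step.
Maximum comparisons = floor(log2(1682)) + 1
log2(1682) = 10.716
floor(log2(1682)) = 10, so 10 + 1 = 11
Final answer: 11


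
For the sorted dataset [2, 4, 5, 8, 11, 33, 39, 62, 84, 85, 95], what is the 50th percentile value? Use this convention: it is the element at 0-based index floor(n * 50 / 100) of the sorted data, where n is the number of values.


The dataset has n = 11 elements.
Index = floor(11 * 50 / 100) = floor(550 / 100) = floor(5.5) = 5
Counting from index 0 in the sorted data, the element at index 5 is 33.
Final answer: 33


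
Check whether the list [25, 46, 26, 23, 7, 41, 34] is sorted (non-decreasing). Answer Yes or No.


Check consecutive pairs:
  25 <= 46? True
  46 <= 26? False
  26 <= 23? False
  23 <= 7? False
  7 <= 41? True
  41 <= 34? False
4 consecutive pair(s) are out of order, so the list is not sorted.
Final answer: No
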